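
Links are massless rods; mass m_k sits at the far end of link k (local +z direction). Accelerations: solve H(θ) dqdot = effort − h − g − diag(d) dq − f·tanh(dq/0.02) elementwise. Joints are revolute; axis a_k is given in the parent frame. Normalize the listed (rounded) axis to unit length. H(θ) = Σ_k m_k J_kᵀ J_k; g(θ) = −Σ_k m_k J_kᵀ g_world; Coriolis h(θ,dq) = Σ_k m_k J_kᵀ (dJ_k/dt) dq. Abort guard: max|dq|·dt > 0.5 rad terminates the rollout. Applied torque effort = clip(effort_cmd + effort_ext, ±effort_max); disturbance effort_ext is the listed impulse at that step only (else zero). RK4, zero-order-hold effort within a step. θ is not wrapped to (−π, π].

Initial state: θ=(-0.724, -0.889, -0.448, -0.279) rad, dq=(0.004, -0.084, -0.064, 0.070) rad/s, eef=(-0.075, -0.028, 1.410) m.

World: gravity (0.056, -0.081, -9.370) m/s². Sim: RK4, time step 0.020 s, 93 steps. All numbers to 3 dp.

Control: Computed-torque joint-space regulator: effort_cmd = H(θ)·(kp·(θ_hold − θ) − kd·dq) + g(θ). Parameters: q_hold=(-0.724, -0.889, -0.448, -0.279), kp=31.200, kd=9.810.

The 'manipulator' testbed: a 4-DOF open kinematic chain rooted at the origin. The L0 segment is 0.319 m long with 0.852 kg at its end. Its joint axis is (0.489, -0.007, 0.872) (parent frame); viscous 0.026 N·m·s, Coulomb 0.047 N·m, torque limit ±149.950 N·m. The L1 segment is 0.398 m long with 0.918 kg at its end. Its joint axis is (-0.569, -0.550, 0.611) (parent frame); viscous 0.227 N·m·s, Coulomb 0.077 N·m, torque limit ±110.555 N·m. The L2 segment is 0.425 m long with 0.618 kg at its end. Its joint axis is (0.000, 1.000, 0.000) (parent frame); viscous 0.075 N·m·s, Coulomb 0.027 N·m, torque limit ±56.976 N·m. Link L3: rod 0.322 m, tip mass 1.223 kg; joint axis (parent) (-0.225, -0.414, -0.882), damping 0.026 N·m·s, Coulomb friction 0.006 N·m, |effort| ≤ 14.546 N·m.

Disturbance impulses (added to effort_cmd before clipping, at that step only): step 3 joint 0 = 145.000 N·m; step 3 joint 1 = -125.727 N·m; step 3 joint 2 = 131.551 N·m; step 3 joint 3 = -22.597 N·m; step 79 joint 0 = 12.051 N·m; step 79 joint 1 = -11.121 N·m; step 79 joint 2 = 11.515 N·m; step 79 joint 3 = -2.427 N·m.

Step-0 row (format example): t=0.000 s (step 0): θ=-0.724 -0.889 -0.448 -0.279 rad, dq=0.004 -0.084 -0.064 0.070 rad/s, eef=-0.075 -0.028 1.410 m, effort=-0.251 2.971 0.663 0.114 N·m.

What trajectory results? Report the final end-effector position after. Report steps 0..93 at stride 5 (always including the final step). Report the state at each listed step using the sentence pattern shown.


t=0.100 s (step 5): θ=-0.231 -0.518 -0.642 -0.749 rad, dq=10.648 10.895 -0.398 -8.229 rad/s, eef=-0.121 -0.086 1.406 m, effort=-27.708 10.144 11.071 -2.204 N·m.
t=0.200 s (step 10): θ=0.163 -0.025 -0.515 -0.984 rad, dq=0.640 1.330 1.104 0.094 rad/s, eef=-0.205 -0.163 1.403 m, effort=-18.123 -8.676 19.740 -3.284 N·m.
t=0.300 s (step 15): θ=0.091 -0.053 -0.445 -0.908 rad, dq=-1.665 -1.262 0.553 1.315 rad/s, eef=-0.156 -0.115 1.423 m, effort=-2.150 -3.687 6.314 -0.588 N·m.
t=0.400 s (step 20): θ=-0.106 -0.197 -0.381 -0.753 rad, dq=-2.052 -1.421 0.742 1.638 rad/s, eef=-0.064 -0.049 1.442 m, effort=5.140 -2.523 -0.233 0.582 N·m.
t=0.500 s (step 25): θ=-0.286 -0.319 -0.308 -0.603 rad, dq=-1.453 -0.991 0.647 1.333 rad/s, eef=0.008 -0.017 1.447 m, effort=4.518 -1.874 -1.747 0.673 N·m.
t=0.600 s (step 30): θ=-0.396 -0.404 -0.264 -0.496 rad, dq=-0.756 -0.739 0.220 0.829 rad/s, eef=0.043 -0.018 1.446 m, effort=1.952 -0.020 -1.843 0.571 N·m.
t=0.700 s (step 35): θ=-0.447 -0.471 -0.263 -0.434 rad, dq=-0.316 -0.616 -0.155 0.475 rad/s, eef=0.045 -0.033 1.444 m, effort=0.052 1.700 -1.475 0.478 N·m.
t=0.800 s (step 40): θ=-0.467 -0.528 -0.289 -0.398 rad, dq=-0.113 -0.515 -0.353 0.264 rad/s, eef=0.031 -0.049 1.440 m, effort=-0.869 2.608 -0.895 0.381 N·m.
t=0.900 s (step 45): θ=-0.475 -0.575 -0.328 -0.379 rad, dq=-0.059 -0.419 -0.398 0.140 rad/s, eef=0.012 -0.058 1.437 m, effort=-1.115 2.838 -0.292 0.287 N·m.
t=1.000 s (step 50): θ=-0.482 -0.612 -0.366 -0.368 rad, dq=-0.079 -0.340 -0.353 0.081 rad/s, eef=-0.007 -0.061 1.433 m, effort=-1.010 2.713 0.213 0.206 N·m.
t=1.100 s (step 55): θ=-0.492 -0.643 -0.397 -0.361 rad, dq=-0.119 -0.279 -0.274 0.052 rad/s, eef=-0.022 -0.060 1.430 m, effort=-0.778 2.478 0.579 0.145 N·m.
t=1.200 s (step 60): θ=-0.505 -0.669 -0.421 -0.357 rad, dq=-0.150 -0.234 -0.197 0.036 rad/s, eef=-0.034 -0.055 1.427 m, effort=-0.544 2.263 0.814 0.103 N·m.
t=1.300 s (step 65): θ=-0.521 -0.690 -0.437 -0.354 rad, dq=-0.164 -0.200 -0.134 0.028 rad/s, eef=-0.042 -0.050 1.425 m, effort=-0.364 2.116 0.949 0.079 N·m.
t=1.400 s (step 70): θ=-0.537 -0.709 -0.448 -0.351 rad, dq=-0.162 -0.173 -0.090 0.023 rad/s, eef=-0.047 -0.045 1.423 m, effort=-0.247 2.038 1.014 0.066 N·m.
t=1.500 s (step 75): θ=-0.553 -0.725 -0.456 -0.349 rad, dq=-0.150 -0.150 -0.061 0.019 rad/s, eef=-0.051 -0.041 1.422 m, effort=-0.183 2.015 1.037 0.061 N·m.
t=1.600 s (step 80): θ=-0.564 -0.736 -0.462 -0.366 rad, dq=0.170 0.096 -0.128 -1.720 rad/s, eef=-0.053 -0.040 1.420 m, effort=-2.593 4.303 -1.309 0.553 N·m.
t=1.700 s (step 85): θ=-0.567 -0.745 -0.465 -0.433 rad, dq=-0.097 -0.123 0.000 -0.088 rad/s, eef=-0.051 -0.050 1.419 m, effort=-1.300 3.160 -0.161 0.310 N·m.
t=1.800 s (step 90): θ=-0.578 -0.756 -0.466 -0.429 rad, dq=-0.108 -0.113 -0.030 0.108 rad/s, eef=-0.053 -0.050 1.418 m, effort=-0.651 2.578 0.478 0.188 N·m.
t=1.860 s (step 93): θ=-0.584 -0.763 -0.468 -0.422 rad, dq=-0.106 -0.105 -0.038 0.129 rad/s, eef=-0.054 -0.048 1.418 m.
final eef position (m): -0.054 -0.048 1.418


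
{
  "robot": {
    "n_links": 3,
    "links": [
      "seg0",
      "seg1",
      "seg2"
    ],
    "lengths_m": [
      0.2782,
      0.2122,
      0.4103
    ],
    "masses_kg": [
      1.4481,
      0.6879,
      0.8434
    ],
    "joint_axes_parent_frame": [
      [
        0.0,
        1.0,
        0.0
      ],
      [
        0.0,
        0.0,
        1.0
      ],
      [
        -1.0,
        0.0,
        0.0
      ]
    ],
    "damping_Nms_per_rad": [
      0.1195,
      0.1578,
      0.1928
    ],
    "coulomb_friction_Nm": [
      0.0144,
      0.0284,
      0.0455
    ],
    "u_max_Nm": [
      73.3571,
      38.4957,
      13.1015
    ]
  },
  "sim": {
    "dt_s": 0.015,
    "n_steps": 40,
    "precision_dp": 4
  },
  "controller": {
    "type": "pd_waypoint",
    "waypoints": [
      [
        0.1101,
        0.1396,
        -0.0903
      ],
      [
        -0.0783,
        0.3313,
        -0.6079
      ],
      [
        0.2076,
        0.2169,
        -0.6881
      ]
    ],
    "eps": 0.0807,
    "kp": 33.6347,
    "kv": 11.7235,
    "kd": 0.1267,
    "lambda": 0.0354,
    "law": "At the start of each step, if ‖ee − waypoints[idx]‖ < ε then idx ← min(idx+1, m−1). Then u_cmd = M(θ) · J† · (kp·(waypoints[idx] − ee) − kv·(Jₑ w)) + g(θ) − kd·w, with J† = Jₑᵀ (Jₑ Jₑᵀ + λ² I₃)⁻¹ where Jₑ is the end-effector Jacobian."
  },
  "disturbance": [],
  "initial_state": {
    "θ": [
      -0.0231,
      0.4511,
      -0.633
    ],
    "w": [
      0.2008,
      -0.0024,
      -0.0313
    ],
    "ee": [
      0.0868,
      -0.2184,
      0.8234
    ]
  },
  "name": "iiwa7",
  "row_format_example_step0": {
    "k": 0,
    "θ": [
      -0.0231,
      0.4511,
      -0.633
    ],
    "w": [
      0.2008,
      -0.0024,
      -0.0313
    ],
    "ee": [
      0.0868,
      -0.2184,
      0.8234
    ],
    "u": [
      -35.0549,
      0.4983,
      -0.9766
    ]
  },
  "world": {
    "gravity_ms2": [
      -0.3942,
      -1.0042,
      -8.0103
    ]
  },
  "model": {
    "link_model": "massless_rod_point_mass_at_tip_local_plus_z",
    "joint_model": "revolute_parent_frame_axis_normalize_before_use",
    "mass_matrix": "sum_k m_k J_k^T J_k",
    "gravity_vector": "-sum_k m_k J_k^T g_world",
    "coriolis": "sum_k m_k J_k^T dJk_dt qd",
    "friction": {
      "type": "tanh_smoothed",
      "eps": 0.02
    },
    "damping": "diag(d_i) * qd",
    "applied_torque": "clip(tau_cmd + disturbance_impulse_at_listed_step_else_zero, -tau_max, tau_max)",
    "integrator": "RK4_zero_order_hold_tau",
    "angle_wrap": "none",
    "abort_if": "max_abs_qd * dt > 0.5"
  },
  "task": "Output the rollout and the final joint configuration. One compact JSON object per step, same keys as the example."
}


{"k":1,"\u03b8":[-0.0345,0.4937,-0.6484],"w":[-1.6824,5.4153,-2.0476],"ee":[0.0892,-0.2182,0.821],"u":[-31.2836,-0.0334,-0.3994]}
{"k":2,"\u03b8":[-0.0705,0.5964,-0.6936],"w":[-3.0977,7.964,-4.0437],"ee":[0.0902,-0.217,0.8143],"u":[-24.2232,0.1687,-0.2073]}
{"k":3,"\u03b8":[-0.1243,0.7187,-0.7679],"w":[-4.0601,8.1533,-5.8536],"ee":[0.0888,-0.2145,0.8028],"u":[-14.4252,0.7604,-0.2803]}
{"k":4,"\u03b8":[-0.1889,0.8327,-0.865],"w":[-4.5494,7.0246,-7.0569],"ee":[0.0848,-0.2101,0.7865],"u":[-5.5217,1.3823,-0.4457]}
{"k":5,"\u03b8":[-0.2581,0.9271,-0.9751],"w":[-4.6743,5.6183,-7.588],"ee":[0.0787,-0.2038,0.7661],"u":[0.8524,1.8235,-0.5429]}
{"k":6,"\u03b8":[-0.3275,1.0018,-1.0895],"w":[-4.5802,4.4187,-7.646],"ee":[0.0713,-0.196,0.7427],"u":[4.9628,2.0487,-0.5077]}
{"k":7,"\u03b8":[-0.3946,1.0608,-1.2027],"w":[-4.3724,3.5144,-7.4425],"ee":[0.0632,-0.1869,0.7175],"u":[7.4852,2.1041,-0.349]}
{"k":8,"\u03b8":[-0.4581,1.1083,-1.3118],"w":[-4.1118,2.8589,-7.1182],"ee":[0.055,-0.177,0.691],"u":[8.9706,2.0481,-0.1017]}
{"k":9,"\u03b8":[-0.5177,1.1474,-1.4158],"w":[-3.8307,2.3873,-6.7516],"ee":[0.0471,-0.1666,0.6641],"u":[9.793,1.9279,0.1987]}
{"k":10,"\u03b8":[-0.5729,1.1804,-1.5142],"w":[-3.5456,2.0464,-6.382],"ee":[0.0399,-0.1559,0.637],"u":[10.1954,1.7758,0.5242]}
{"k":11,"\u03b8":[-0.624,1.2091,-1.6072],"w":[-3.2645,1.7985,-6.0277],"ee":[0.0334,-0.1451,0.61],"u":[10.3348,1.6119,0.8548]}
{"k":12,"\u03b8":[-0.6709,1.2347,-1.695],"w":[-2.991,1.6178,-5.6957],"ee":[0.0278,-0.1343,0.5832],"u":[10.313,1.4485,1.1772]}
{"k":13,"\u03b8":[-0.7137,1.2579,-1.778],"w":[-2.7268,1.4867,-5.3879],"ee":[0.023,-0.1236,0.557],"u":[10.1967,1.292,1.4829]}
{"k":14,"\u03b8":[-0.7527,1.2794,-1.8567],"w":[-2.4719,1.3932,-5.1031],"ee":[0.019,-0.1131,0.5312],"u":[10.0293,1.1458,1.767]}
{"k":15,"\u03b8":[-0.7879,1.2998,-1.9312],"w":[-2.226,1.3289,-4.8395],"ee":[0.0158,-0.1028,0.5061],"u":[9.8396,1.0109,2.0269]}
{"k":16,"\u03b8":[-0.8195,1.3193,-2.0019],"w":[-1.9886,1.288,-4.5946],"ee":[0.0133,-0.0927,0.4816],"u":[9.6459,0.8874,2.2614]}
{"k":17,"\u03b8":[-0.8476,1.3385,-2.069],"w":[-1.7589,1.2662,-4.366],"ee":[0.0114,-0.083,0.4577],"u":[9.4604,0.7749,2.4706]}
{"k":18,"\u03b8":[-0.8723,1.3574,-2.1329],"w":[-1.536,1.2604,-4.1516],"ee":[0.0101,-0.0735,0.4346],"u":[9.2907,0.6725,2.6553]}
{"k":19,"\u03b8":[-0.8938,1.3763,-2.1936],"w":[-1.319,1.2683,-3.9494],"ee":[0.0092,-0.0644,0.4122],"u":[9.1413,0.5795,2.8164]}
{"k":20,"\u03b8":[-0.9119,1.3954,-2.2514],"w":[-1.107,1.2879,-3.7578],"ee":[0.0086,-0.0556,0.3904],"u":[9.015,0.4951,2.9553]}
{"k":21,"\u03b8":[-0.927,1.415,-2.3063],"w":[-0.8992,1.3179,-3.5753],"ee":[0.0084,-0.0472,0.3695],"u":[8.9134,0.4186,3.0735]}
{"k":22,"\u03b8":[-0.9389,1.435,-2.3586],"w":[-0.6946,1.3566,-3.4008],"ee":[0.0083,-0.0392,0.3493],"u":[8.8372,0.3494,3.1725]}
{"k":23,"\u03b8":[-0.9478,1.4557,-2.4084],"w":[-0.4922,1.4029,-3.2334],"ee":[0.0085,-0.0315,0.3298],"u":[8.7867,0.287,3.2536]}
{"k":24,"\u03b8":[-0.9537,1.4771,-2.4556],"w":[-0.291,1.4551,-3.0723],"ee":[0.0087,-0.0243,0.3111],"u":[8.762,0.2312,3.3182]}
{"k":25,"\u03b8":[-0.9566,1.4993,-2.5006],"w":[-0.09,1.5118,-2.9169],"ee":[0.009,-0.0175,0.2931],"u":[8.763,0.1816,3.3676]}
{"k":26,"\u03b8":[-0.9564,1.5224,-2.5432],"w":[0.1112,1.5711,-2.7668],"ee":[0.0094,-0.0112,0.2759],"u":[8.793,0.1381,3.4028]}
{"k":27,"\u03b8":[-0.9532,1.5464,-2.5836],"w":[0.3143,1.6308,-2.6216],"ee":[0.0097,-0.0053,0.2595],"u":[8.8498,0.1004,3.4248]}
{"k":28,"\u03b8":[-0.947,1.5713,-2.6218],"w":[0.521,1.6884,-2.4811],"ee":[0.01,0.0001,0.2438],"u":[8.9313,0.0686,3.4345]}
{"k":29,"\u03b8":[-0.9376,1.597,-2.658],"w":[0.7328,1.7409,-2.3453],"ee":[0.0104,0.005,0.229],"u":[9.0376,0.0425,3.4324]}
{"k":30,"\u03b8":[-0.9249,1.6234,-2.6922],"w":[0.9511,1.7851,-2.2141],"ee":[0.0106,0.0094,0.2149],"u":[9.1685,0.022,3.4191]}
{"k":31,"\u03b8":[-0.909,1.6505,-2.7245],"w":[1.1776,1.8172,-2.0877],"ee":[0.0109,0.0132,0.2016],"u":[9.3233,0.0071,3.3947]}
{"k":32,"\u03b8":[-0.8895,1.6779,-2.7549],"w":[1.4138,1.8336,-1.9661],"ee":[0.0111,0.0165,0.189],"u":[9.5007,-0.0024,3.3594]}
{"k":33,"\u03b8":[-0.8665,1.7054,-2.7835],"w":[1.6616,1.8308,-1.8494],"ee":[0.0114,0.0193,0.1773],"u":[9.6979,-0.0069,3.313]}
{"k":34,"\u03b8":[-0.8396,1.7327,-2.8104],"w":[1.9226,1.8056,-1.7377],"ee":[0.0117,0.0215,0.1664],"u":[9.9108,-0.0066,3.255]}
{"k":35,"\u03b8":[-0.8087,1.7594,-2.8357],"w":[2.1985,1.7559,-1.6311],"ee":[0.0121,0.0232,0.1563],"u":[10.1322,-0.0023,3.1848]}
{"k":36,"\u03b8":[-0.7735,1.7852,-2.8594],"w":[2.4908,1.6812,-1.5294],"ee":[0.0126,0.0243,0.1469],"u":[10.3517,0.0054,3.1014]}
{"k":37,"\u03b8":[-0.7339,1.8098,-2.8816],"w":[2.8005,1.5826,-1.4326],"ee":[0.0132,0.025,0.1384],"u":[10.5546,0.0156,3.0036]}
{"k":38,"\u03b8":[-0.6894,1.8326,-2.9024],"w":[3.1282,1.4632,-1.3402],"ee":[0.0141,0.0252,0.1305],"u":[10.7205,0.0272,2.8897]}
{"k":39,"\u03b8":[-0.6399,1.8536,-2.9219],"w":[3.4735,1.3279,-1.252],"ee":[0.0152,0.025,0.1234],"u":[10.8224,0.0392,2.7582]}
{"k":40,"\u03b8":[-0.5851,1.8725,-2.94],"w":[3.8348,1.1828,-1.1672],"ee":[0.0166,0.0244,0.117]}
{"summary": "final \u03b8 (rad): -0.5851 1.8725 -2.9400"}


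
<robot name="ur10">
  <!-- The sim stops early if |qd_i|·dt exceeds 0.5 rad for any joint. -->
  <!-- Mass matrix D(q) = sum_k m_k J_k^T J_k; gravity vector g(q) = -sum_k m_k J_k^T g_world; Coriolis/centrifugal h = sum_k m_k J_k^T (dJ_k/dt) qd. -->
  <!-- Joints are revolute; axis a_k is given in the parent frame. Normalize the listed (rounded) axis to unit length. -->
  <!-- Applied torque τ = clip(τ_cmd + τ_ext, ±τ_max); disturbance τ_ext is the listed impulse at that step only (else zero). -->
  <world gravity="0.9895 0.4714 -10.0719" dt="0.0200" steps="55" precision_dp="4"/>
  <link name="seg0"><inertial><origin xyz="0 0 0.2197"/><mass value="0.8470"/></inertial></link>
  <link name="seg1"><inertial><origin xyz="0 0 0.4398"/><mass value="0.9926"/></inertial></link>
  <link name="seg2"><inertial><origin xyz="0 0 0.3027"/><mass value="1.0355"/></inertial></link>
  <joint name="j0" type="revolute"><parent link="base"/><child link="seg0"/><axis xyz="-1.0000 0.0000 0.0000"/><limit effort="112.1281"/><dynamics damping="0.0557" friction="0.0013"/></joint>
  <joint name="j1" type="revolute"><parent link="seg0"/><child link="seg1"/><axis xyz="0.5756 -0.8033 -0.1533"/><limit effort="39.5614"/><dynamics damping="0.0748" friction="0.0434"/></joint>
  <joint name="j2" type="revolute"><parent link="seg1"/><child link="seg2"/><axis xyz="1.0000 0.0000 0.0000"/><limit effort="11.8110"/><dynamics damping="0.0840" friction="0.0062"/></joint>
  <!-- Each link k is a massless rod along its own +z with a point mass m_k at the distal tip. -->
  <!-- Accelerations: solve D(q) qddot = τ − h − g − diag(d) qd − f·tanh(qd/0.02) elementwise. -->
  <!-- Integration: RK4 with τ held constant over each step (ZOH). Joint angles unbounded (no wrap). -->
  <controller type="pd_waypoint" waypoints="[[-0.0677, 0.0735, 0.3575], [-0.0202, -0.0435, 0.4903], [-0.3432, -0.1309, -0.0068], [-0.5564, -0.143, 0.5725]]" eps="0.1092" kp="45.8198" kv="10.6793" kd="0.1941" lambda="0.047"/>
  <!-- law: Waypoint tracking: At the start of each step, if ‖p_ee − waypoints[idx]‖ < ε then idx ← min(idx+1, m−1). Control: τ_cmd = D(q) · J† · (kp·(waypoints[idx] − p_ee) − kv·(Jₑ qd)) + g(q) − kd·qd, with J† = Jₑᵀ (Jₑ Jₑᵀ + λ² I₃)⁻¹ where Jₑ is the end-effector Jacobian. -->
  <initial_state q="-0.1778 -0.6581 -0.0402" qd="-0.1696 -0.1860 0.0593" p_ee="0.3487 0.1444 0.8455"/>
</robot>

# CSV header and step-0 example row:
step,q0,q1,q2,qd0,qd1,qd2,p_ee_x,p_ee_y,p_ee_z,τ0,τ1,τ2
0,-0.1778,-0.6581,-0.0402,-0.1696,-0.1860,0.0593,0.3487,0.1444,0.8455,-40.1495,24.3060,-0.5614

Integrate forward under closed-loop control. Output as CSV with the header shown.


step,q0,q1,q2,qd0,qd1,qd2,p_ee_x,p_ee_y,p_ee_z,τ0,τ1,τ2
1,-0.2024,-0.6653,-0.0949,-2.2714,-0.5426,-5.4314,0.3480,0.1428,0.8429,-35.4762,21.7408,0.3794
2,-0.2639,-0.6797,-0.2410,-3.8419,-0.8920,-9.0169,0.3417,0.1390,0.8353,-21.0183,14.9303,0.3061
3,-0.3477,-0.6997,-0.4334,-4.5053,-1.1077,-10.1155,0.3284,0.1303,0.8203,-5.5189,7.6488,-0.0551
4,-0.4372,-0.7222,-0.6310,-4.4430,-1.1349,-9.6569,0.3095,0.1167,0.7992,4.1392,2.8271,-0.1322
5,-0.5221,-0.7440,-0.8148,-4.0591,-1.0344,-8.7899,0.2874,0.1001,0.7745,9.3066,0.0782,0.1584
6,-0.5981,-0.7630,-0.9815,-3.5581,-0.8635,-7.9496,0.2638,0.0826,0.7480,11.9074,-1.3376,0.6819
7,-0.6638,-0.7783,-1.1327,-3.0212,-0.6575,-7.2301,0.2400,0.0658,0.7207,13.0727,-1.9140,1.3048
8,-0.7188,-0.7893,-1.2708,-2.4821,-0.4370,-6.6277,0.2170,0.0503,0.6932,13.4204,-1.9604,1.9378
9,-0.7631,-0.7957,-1.3979,-1.9554,-0.2118,-6.1191,0.1952,0.0368,0.6659,13.2985,-1.6777,2.5279
10,-0.7971,-0.7977,-1.5156,-1.4472,0.0148,-5.6818,0.1750,0.0254,0.6391,12.9109,-1.1987,3.0460
11,-0.8212,-0.7951,-1.6251,-0.9634,0.2375,-5.2965,0.1566,0.0160,0.6132,12.3803,-0.6072,3.4773
12,-0.8357,-0.7880,-1.7275,-0.4963,0.4743,-4.9553,0.1401,0.0086,0.5883,11.7804,0.0074,3.8168
13,-0.8411,-0.7760,-1.8234,-0.0459,0.7298,-4.6492,0.1254,0.0030,0.5648,11.1560,0.5929,4.0643
14,-0.8377,-0.7586,-1.9135,0.3853,1.0042,-4.3706,0.1124,-0.0011,0.5428,10.5327,1.1105,4.2229
15,-0.8259,-0.7356,-1.9982,0.7926,1.2938,-4.1122,0.1010,-0.0038,0.5226,9.9206,1.5335,4.2980
16,-0.8062,-0.7067,-2.0780,1.1693,1.5904,-3.8673,0.0909,-0.0054,0.5042,9.3189,1.8477,4.2969
17,-0.7794,-0.6720,-2.1530,1.5082,1.8836,-3.6305,0.0819,-0.0060,0.4878,8.7178,2.0500,4.2279
18,-0.7463,-0.6315,-2.2233,1.8026,2.1615,-3.3977,0.0738,-0.0058,0.4734,8.1008,2.1470,4.1006
19,-0.7078,-0.5858,-2.2889,2.0479,2.4131,-3.1664,0.0664,-0.0048,0.4609,7.4485,2.1518,3.9255
20,-0.6648,-0.5354,-2.3500,2.2416,2.6289,-2.9362,0.0595,-0.0031,0.4502,6.7433,2.0820,3.7135
21,-0.6186,-0.4811,-2.4064,2.3835,2.8017,-2.7079,0.0528,-0.0008,0.4412,5.9736,1.9572,3.4753
22,-0.5700,-0.4239,-2.4584,2.4759,2.9275,-2.4832,0.0463,0.0022,0.4336,5.1381,1.7964,3.2214
23,-0.5200,-0.3646,-2.5059,2.5225,3.0050,-2.2644,0.0398,0.0058,0.4273,4.2461,1.6163,2.9613
24,-0.4696,-0.3042,-2.5490,2.5283,3.0358,-2.0537,0.0333,0.0100,0.4220,3.3170,1.4295,2.7032
25,-0.4193,-0.2437,-2.5881,2.4987,3.0239,-1.8533,0.0268,0.0148,0.4174,2.3772,1.2439,2.4540
26,-0.3700,-0.1838,-2.6233,2.4391,2.9745,-1.6648,0.0203,0.0199,0.4134,1.4561,1.0635,2.2192
27,-0.3221,-0.1252,-2.6548,2.3550,2.8937,-1.4890,0.0139,0.0253,0.4097,-14.5152,4.8452,1.9910
28,-0.2823,-0.0707,-2.6776,1.6272,2.5587,-0.7895,0.0079,0.0300,0.4074,-12.2452,3.6191,1.6630
29,-0.2560,-0.0229,-2.6882,1.0134,2.2349,-0.2793,0.0026,0.0328,0.4072,-9.9258,2.5427,1.5457
30,-0.2408,0.0187,-2.6900,0.5079,1.9295,0.0896,-0.0021,0.0339,0.4084,-7.6417,1.6022,1.5612
31,-0.2348,0.0544,-2.6856,0.1019,1.6460,0.3511,-0.0063,0.0334,0.4107,-5.4760,0.7942,1.6565
32,-0.2359,0.0846,-2.6767,-0.2153,1.3856,0.5343,-0.0100,0.0315,0.4138,14.8864,8.3515,-3.6383
33,-0.2273,0.1308,-2.6865,1.0668,3.2243,-1.5062,-0.0156,0.0278,0.4132,11.2084,6.9268,-2.0047
34,-0.1966,0.2095,-2.7306,2.0058,4.6463,-2.8804,-0.0248,0.0222,0.4055,8.5800,5.6293,-0.7712
35,-0.1494,0.3136,-2.7969,2.7194,5.7627,-3.7414,-0.0365,0.0157,0.3927,6.1899,4.5189,0.0793
36,-0.0896,0.4376,-2.8765,3.2742,6.6492,-4.2050,-0.0498,0.0087,0.3763,3.3584,3.7362,0.5945
37,-0.0200,0.5776,-2.9621,3.6964,7.3612,-4.3483,-0.0638,0.0020,0.3574,-0.5192,3.5122,0.8339
38,0.0564,0.7306,-3.0476,3.9644,7.9484,-4.2002,-0.0778,-0.0040,0.3362,-5.8382,4.0685,0.8619
39,0.1358,0.8946,-3.1270,3.9830,8.4577,-3.7313,-0.0907,-0.0091,0.3130,-11.9763,5.1259,0.7558
40,0.2115,1.0681,-3.1932,3.5638,8.9011,-2.8825,-0.1014,-0.0132,0.2879,-16.2401,5.2824,0.6318
41,0.2729,1.2491,-3.2391,2.4855,9.1907,-1.6819,-0.1089,-0.0165,0.2613,-16.6913,3.8483,0.6548
42,0.3048,1.4332,-3.2588,0.5319,9.1927,-0.2578,-0.1126,-0.0197,0.2344,-14.6697,2.6792,0.9775
43,0.2872,1.6146,-3.2488,-2.5583,8.8827,1.2977,-0.1135,-0.0240,0.2096,-10.7872,3.0587,1.6497
44,0.1976,1.7879,-3.2078,-6.6605,8.3687,2.8082,-0.1146,-0.0316,0.1896,-5.2132,4.2569,2.4876
45,0.0249,1.9509,-3.1397,-10.6963,7.8857,3.9926,-0.1191,-0.0455,0.1748,0.7385,4.4106,3.0092
46,-0.2150,2.1064,-3.0526,-13.1787,7.6838,4.7085,-0.1292,-0.0663,0.1619,5.4580,2.2220,2.8009
47,-0.4840,2.2600,-2.9559,-13.5498,7.7296,4.9453,-0.1444,-0.0893,0.1460,7.9715,-1.4764,2.0419
48,-0.7452,2.4141,-2.8588,-12.4478,7.7109,4.7654,-0.1623,-0.1066,0.1261,8.2958,-4.7602,1.2651
49,-0.9785,2.5653,-2.7677,-10.8167,7.4025,4.3423,-0.1795,-0.1138,0.1063,7.1221,-6.4673,0.7687
50,-1.1795,2.7077,-2.6857,-9.2657,6.8225,3.8706,-0.1939,-0.1119,0.0915,5.1823,-6.4923,0.5371
51,-1.3530,2.8372,-2.6125,-8.0650,6.1136,3.4667,-0.2048,-0.1051,0.0837,2.9289,-5.2323,0.4637
52,-1.5067,2.9526,-2.5461,-7.3056,5.4201,3.1727,-0.2123,-0.0974,0.0825,0.9535,-3.7484,0.4777
53,-1.6491,3.0548,-2.4846,-6.9312,4.7960,2.9857,-0.2174,-0.0914,0.0863,1.3135,-4.9093,0.5573
54,-1.7837,3.1435,-2.4266,-6.5425,4.0749,2.8099,-0.2205,-0.0888,0.0932,4.2610,-8.4557,0.7008
55,-1.9066,3.2154,-2.3733,-5.7701,3.1293,2.5177,-0.2226,-0.0898,0.1014,,,


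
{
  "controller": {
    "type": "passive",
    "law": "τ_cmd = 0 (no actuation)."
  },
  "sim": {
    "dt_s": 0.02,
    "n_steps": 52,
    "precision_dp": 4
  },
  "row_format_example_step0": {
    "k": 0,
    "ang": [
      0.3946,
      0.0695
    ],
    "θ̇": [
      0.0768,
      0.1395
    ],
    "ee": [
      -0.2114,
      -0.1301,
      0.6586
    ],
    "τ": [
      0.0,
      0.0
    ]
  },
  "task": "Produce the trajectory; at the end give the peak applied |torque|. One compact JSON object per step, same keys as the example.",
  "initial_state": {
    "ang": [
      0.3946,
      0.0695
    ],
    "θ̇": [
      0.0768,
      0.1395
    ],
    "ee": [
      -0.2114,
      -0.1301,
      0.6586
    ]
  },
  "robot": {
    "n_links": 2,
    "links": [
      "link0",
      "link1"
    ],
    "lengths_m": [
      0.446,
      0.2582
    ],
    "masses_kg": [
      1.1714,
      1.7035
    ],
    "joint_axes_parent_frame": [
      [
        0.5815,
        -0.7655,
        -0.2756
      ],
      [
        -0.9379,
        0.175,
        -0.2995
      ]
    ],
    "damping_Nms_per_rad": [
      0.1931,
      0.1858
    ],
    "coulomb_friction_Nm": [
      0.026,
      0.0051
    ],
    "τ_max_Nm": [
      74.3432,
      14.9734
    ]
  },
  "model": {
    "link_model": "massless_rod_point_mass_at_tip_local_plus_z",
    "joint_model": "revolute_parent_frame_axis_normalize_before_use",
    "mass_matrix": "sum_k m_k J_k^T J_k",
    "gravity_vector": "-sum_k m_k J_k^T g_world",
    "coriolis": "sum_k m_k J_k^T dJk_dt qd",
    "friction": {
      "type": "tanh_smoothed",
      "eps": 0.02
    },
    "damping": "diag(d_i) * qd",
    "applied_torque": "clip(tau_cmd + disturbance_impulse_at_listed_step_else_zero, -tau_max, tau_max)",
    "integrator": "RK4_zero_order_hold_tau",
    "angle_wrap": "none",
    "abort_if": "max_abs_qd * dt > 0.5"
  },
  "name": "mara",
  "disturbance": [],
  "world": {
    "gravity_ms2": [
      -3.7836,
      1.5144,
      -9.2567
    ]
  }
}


{"k":1,"ang":[0.3989,0.0765],"\u03b8\u0307":[0.3534,0.5531],"ee":[-0.2132,-0.1299,0.658],"\u03c4":[0.0,0.0]}
{"k":2,"ang":[0.4087,0.0915],"\u03b8\u0307":[0.6277,0.9469],"ee":[-0.2174,-0.1296,0.6565],"\u03c4":[0.0,0.0]}
{"k":3,"ang":[0.424,0.1143],"\u03b8\u0307":[0.9035,1.3279],"ee":[-0.2239,-0.1293,0.654],"\u03c4":[0.0,0.0]}
{"k":4,"ang":[0.4449,0.1446],"\u03b8\u0307":[1.1842,1.7013],"ee":[-0.2327,-0.129,0.6503],"\u03c4":[0.0,0.0]}
{"k":5,"ang":[0.4714,0.1823],"\u03b8\u0307":[1.4727,2.0692],"ee":[-0.2436,-0.1288,0.6454],"\u03c4":[0.0,0.0]}
{"k":6,"ang":[0.5039,0.2273],"\u03b8\u0307":[1.7714,2.431],"ee":[-0.2567,-0.1285,0.6388],"\u03c4":[0.0,0.0]}
{"k":7,"ang":[0.5424,0.2794],"\u03b8\u0307":[2.0817,2.7819],"ee":[-0.2716,-0.1284,0.6305],"\u03c4":[0.0,0.0]}
{"k":8,"ang":[0.5872,0.3384],"\u03b8\u0307":[2.404,3.1122],"ee":[-0.2883,-0.1284,0.62],"\u03c4":[0.0,0.0]}
{"k":9,"ang":[0.6386,0.4037],"\u03b8\u0307":[2.7372,3.4065],"ee":[-0.3066,-0.1286,0.607],"\u03c4":[0.0,0.0]}
{"k":10,"ang":[0.6968,0.4743],"\u03b8\u0307":[3.0781,3.6435],"ee":[-0.3263,-0.1292,0.5913],"\u03c4":[0.0,0.0]}
{"k":11,"ang":[0.7618,0.5489],"\u03b8\u0307":[3.4217,3.7969],"ee":[-0.3471,-0.1303,0.5724],"\u03c4":[0.0,0.0]}
{"k":12,"ang":[0.8336,0.6254],"\u03b8\u0307":[3.7612,3.8381],"ee":[-0.369,-0.1321,0.5501],"\u03c4":[0.0,0.0]}
{"k":13,"ang":[0.9121,0.7015],"\u03b8\u0307":[4.089,3.7403],"ee":[-0.3917,-0.1348,0.5242],"\u03c4":[0.0,0.0]}
{"k":14,"ang":[0.997,0.774],"\u03b8\u0307":[4.397,3.4817],"ee":[-0.4153,-0.1384,0.4945],"\u03c4":[0.0,0.0]}
{"k":15,"ang":[1.0878,0.8396],"\u03b8\u0307":[4.6773,3.0472],"ee":[-0.4399,-0.1428,0.4608],"\u03c4":[0.0,0.0]}
{"k":16,"ang":[1.1839,0.8946],"\u03b8\u0307":[4.9207,2.4267],"ee":[-0.4657,-0.1477,0.4228],"\u03c4":[0.0,0.0]}
{"k":17,"ang":[1.2843,0.9353],"\u03b8\u0307":[5.1154,1.6125],"ee":[-0.4927,-0.1527,0.3802],"\u03c4":[0.0,0.0]}
{"k":18,"ang":[1.3881,0.9578],"\u03b8\u0307":[5.2452,0.5962],"ee":[-0.5211,-0.1571,0.3327],"\u03c4":[0.0,0.0]}
{"k":19,"ang":[1.4936,0.9578],"\u03b8\u0307":[5.2899,-0.6302],"ee":[-0.5504,-0.1603,0.2796],"\u03c4":[0.0,0.0]}
{"k":20,"ang":[1.5989,0.9311],"\u03b8\u0307":[5.2266,-2.0742],"ee":[-0.5802,-0.1616,0.2205],"\u03c4":[0.0,0.0]}
{"k":21,"ang":[1.7018,0.8734],"\u03b8\u0307":[5.0373,-3.7311],"ee":[-0.6093,-0.1605,0.1546],"\u03c4":[0.0,0.0]}
{"k":22,"ang":[1.7996,0.7807],"\u03b8\u0307":[4.7266,-5.5523],"ee":[-0.6356,-0.1567,0.0814],"\u03c4":[0.0,0.0]}
{"k":23,"ang":[1.8904,0.6511],"\u03b8\u0307":[4.346,-7.3974],"ee":[-0.656,-0.1504,0.0006],"\u03c4":[0.0,0.0]}
{"k":24,"ang":[1.9737,0.4865],"\u03b8\u0307":[4.0089,-8.9965],"ee":[-0.6662,-0.1418,-0.0871],"\u03c4":[0.0,0.0]}
{"k":25,"ang":[2.052,0.2951],"\u03b8\u0307":[3.8537,-10.0251],"ee":[-0.6615,-0.1306,-0.1793],"\u03c4":[0.0,0.0]}
{"k":26,"ang":[2.1296,0.0905],"\u03b8\u0307":[3.9561,-10.3064],"ee":[-0.6387,-0.1157,-0.2715],"\u03c4":[0.0,0.0]}
{"k":27,"ang":[2.2118,-0.1125],"\u03b8\u0307":[4.2922,-9.9003],"ee":[-0.5974,-0.0955,-0.3585],"\u03c4":[0.0,0.0]}
{"k":28,"ang":[2.3024,-0.302],"\u03b8\u0307":[4.7846,-8.9768],"ee":[-0.5403,-0.0689,-0.4355],"\u03c4":[0.0,0.0]}
{"k":29,"ang":[2.4037,-0.4692],"\u03b8\u0307":[5.3511,-7.6847],"ee":[-0.4716,-0.0353,-0.4996],"\u03c4":[0.0,0.0]}
{"k":30,"ang":[2.5164,-0.6076],"\u03b8\u0307":[5.9188,-6.1258],"ee":[-0.3955,0.0048,-0.5495],"\u03c4":[0.0,0.0]}
{"k":31,"ang":[2.64,-0.7129],"\u03b8\u0307":[6.4257,-4.3791],"ee":[-0.3162,0.0507,-0.5851],"\u03c4":[0.0,0.0]}
{"k":32,"ang":[2.7727,-0.7821],"\u03b8\u0307":[6.8244,-2.5261],"ee":[-0.2366,0.1014,-0.6072],"\u03c4":[0.0,0.0]}
{"k":33,"ang":[2.9121,-0.8139],"\u03b8\u0307":[7.0897,-0.6612],"ee":[-0.1591,0.1557,-0.617],"\u03c4":[0.0,0.0]}
{"k":34,"ang":[3.0554,-0.8092],"\u03b8\u0307":[7.2215,1.1108],"ee":[-0.0851,0.2125,-0.6153],"\u03c4":[0.0,0.0]}
{"k":35,"ang":[3.2002,-0.7707],"\u03b8\u0307":[7.2403,2.6947],"ee":[-0.0159,0.2704,-0.6027],"\u03c4":[0.0,0.0]}
{"k":36,"ang":[3.3444,-0.7032],"\u03b8\u0307":[7.1749,4.0131],"ee":[0.0477,0.3278,-0.58],"\u03c4":[0.0,0.0]}
{"k":37,"ang":[3.4868,-0.6123],"\u03b8\u0307":[7.0513,5.0136],"ee":[0.1048,0.3831,-0.5478],"\u03c4":[0.0,0.0]}
{"k":38,"ang":[3.6262,-0.5049],"\u03b8\u0307":[6.8845,5.6676],"ee":[0.155,0.4342,-0.5072],"\u03c4":[0.0,0.0]}
{"k":39,"ang":[3.7619,-0.388],"\u03b8\u0307":[6.6771,5.9669],"ee":[0.1979,0.4794,-0.4597],"\u03c4":[0.0,0.0]}
{"k":40,"ang":[3.893,-0.2686],"\u03b8\u0307":[6.4227,5.9226],"ee":[0.234,0.5173,-0.4074],"\u03c4":[0.0,0.0]}
{"k":41,"ang":[4.0184,-0.1532],"\u03b8\u0307":[6.1124,5.5684],"ee":[0.2639,0.5474,-0.3524],"\u03c4":[0.0,0.0]}
{"k":42,"ang":[4.1371,-0.0475],"\u03b8\u0307":[5.7418,4.9649],"ee":[0.2885,0.5695,-0.2968],"\u03c4":[0.0,0.0]}
{"k":43,"ang":[4.2477,0.0443],"\u03b8\u0307":[5.3159,4.1963],"ee":[0.3089,0.5845,-0.2422],"\u03c4":[0.0,0.0]}
{"k":44,"ang":[4.3494,0.1199],"\u03b8\u0307":[4.8493,3.3572],"ee":[0.3259,0.5933,-0.1901],"\u03c4":[0.0,0.0]}
{"k":45,"ang":[4.4416,0.1787],"\u03b8\u0307":[4.3613,2.5343],"ee":[0.3403,0.5974,-0.1411],"\u03c4":[0.0,0.0]}
{"k":46,"ang":[4.5239,0.2218],"\u03b8\u0307":[3.871,1.7922],"ee":[0.3525,0.5978,-0.0959],"\u03c4":[0.0,0.0]}
{"k":47,"ang":[4.5965,0.2512],"\u03b8\u0307":[3.3931,1.1687],"ee":[0.3627,0.5956,-0.0547],"\u03c4":[0.0,0.0]}
{"k":48,"ang":[4.6597,0.2694],"\u03b8\u0307":[2.9373,0.678],"ee":[0.3713,0.5917,-0.0176],"\u03c4":[0.0,0.0]}
{"k":49,"ang":[4.7142,0.2792],"\u03b8\u0307":[2.508,0.3175],"ee":[0.3784,0.5868,0.0152],"\u03c4":[0.0,0.0]}
{"k":50,"ang":[4.7603,0.2829],"\u03b8\u0307":[2.106,0.0744],"ee":[0.3841,0.5815,0.0438],"\u03c4":[0.0,0.0]}
{"k":51,"ang":[4.7986,0.2828],"\u03b8\u0307":[1.7301,-0.0671],"ee":[0.3886,0.5761,0.068],"\u03c4":[0.0,0.0]}
{"k":52,"ang":[4.8296,0.2808],"\u03b8\u0307":[1.3767,-0.1273],"ee":[0.392,0.5712,0.088]}
{"summary": "max |\u03c4| (N\u00b7m): 0.0000"}


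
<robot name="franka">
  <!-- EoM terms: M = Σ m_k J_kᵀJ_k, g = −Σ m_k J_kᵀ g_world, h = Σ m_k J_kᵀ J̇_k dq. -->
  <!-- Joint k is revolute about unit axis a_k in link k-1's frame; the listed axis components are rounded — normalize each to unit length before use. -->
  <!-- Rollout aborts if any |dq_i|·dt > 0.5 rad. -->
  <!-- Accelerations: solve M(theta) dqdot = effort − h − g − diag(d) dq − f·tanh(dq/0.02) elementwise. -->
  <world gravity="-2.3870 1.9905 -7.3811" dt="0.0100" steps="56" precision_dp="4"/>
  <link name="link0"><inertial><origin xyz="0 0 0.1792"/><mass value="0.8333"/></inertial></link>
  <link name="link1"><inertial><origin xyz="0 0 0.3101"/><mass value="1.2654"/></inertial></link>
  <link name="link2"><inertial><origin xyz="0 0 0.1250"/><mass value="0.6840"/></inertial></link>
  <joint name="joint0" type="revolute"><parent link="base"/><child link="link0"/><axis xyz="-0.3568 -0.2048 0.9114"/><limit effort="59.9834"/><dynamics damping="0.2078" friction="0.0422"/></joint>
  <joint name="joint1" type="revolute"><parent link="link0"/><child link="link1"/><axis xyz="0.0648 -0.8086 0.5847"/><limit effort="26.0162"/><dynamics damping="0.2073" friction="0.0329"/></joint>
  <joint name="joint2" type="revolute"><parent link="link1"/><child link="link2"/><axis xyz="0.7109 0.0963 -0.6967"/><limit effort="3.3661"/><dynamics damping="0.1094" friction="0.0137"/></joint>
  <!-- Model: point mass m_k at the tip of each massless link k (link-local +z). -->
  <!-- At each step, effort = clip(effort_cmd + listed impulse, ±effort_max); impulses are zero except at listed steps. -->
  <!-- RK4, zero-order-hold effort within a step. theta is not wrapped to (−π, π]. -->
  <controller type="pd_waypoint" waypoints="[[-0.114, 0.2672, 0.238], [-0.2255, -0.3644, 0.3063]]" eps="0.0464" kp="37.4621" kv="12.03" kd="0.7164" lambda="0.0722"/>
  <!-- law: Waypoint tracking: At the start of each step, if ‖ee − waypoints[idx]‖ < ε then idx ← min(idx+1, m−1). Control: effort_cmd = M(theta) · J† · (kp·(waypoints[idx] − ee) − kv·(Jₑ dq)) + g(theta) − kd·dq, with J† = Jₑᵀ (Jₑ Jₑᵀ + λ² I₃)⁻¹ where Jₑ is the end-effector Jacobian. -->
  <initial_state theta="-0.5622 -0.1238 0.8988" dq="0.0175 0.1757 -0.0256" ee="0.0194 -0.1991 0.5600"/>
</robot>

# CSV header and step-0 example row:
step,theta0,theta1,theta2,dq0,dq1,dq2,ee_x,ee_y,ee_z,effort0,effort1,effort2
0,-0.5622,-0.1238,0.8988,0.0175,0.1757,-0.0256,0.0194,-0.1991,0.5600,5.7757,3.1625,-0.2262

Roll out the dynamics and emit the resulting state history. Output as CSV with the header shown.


step,theta0,theta1,theta2,dq0,dq1,dq2,ee_x,ee_y,ee_z,effort0,effort1,effort2
1,-0.5592,-0.1219,0.9031,0.5756,0.2169,0.8161,0.0187,-0.1983,0.5602,4.8310,2.6131,-0.8278
2,-0.5522,-0.1185,0.9058,0.8348,0.4418,-0.2109,0.0181,-0.1964,0.5608,4.0286,2.1284,-0.0437
3,-0.5416,-0.1143,0.9094,1.2763,0.4195,0.8690,0.0174,-0.1937,0.5616,3.3726,1.7036,-0.8383
4,-0.5283,-0.1090,0.9113,1.3942,0.6318,-0.4033,0.0167,-0.1902,0.5627,2.8012,1.3372,0.1180
5,-0.5124,-0.1031,0.9146,1.7809,0.5417,0.9630,0.0158,-0.1862,0.5640,2.3327,1.0183,-0.8984
6,-0.4946,-0.0966,0.9158,1.7897,0.7532,-0.6172,0.0149,-0.1817,0.5654,1.9147,0.7454,0.2818
7,-0.4748,-0.0899,0.9188,2.1598,0.5959,1.0978,0.0138,-0.1768,0.5669,1.5715,0.5070,-0.9991
8,-0.4537,-0.0828,0.9194,2.0746,0.8201,-0.8437,0.0127,-0.1716,0.5685,1.2586,0.3027,0.4475
9,-0.4310,-0.0757,0.9222,2.4510,0.5994,1.2574,0.0114,-0.1662,0.5700,0.9999,0.1227,-1.1242
10,-0.4074,-0.0684,0.9221,2.2761,0.8499,-1.1102,0.0102,-0.1605,0.5717,0.7611,-0.0329,0.6386
11,-0.3826,-0.0614,0.9247,2.6818,0.5624,1.4698,0.0087,-0.1548,0.5731,0.5597,-0.1709,-1.2918
12,-0.3572,-0.0542,0.9241,2.4115,0.8554,-1.4282,0.0073,-0.1489,0.5748,0.3750,-0.2926,0.8660
13,-0.3307,-0.0476,0.9266,2.8691,0.4936,1.7473,0.0056,-0.1429,0.5762,0.2121,-0.3998,-1.5095
14,-0.3040,-0.0408,0.9252,2.4914,0.8469,-1.8112,0.0040,-0.1369,0.5777,0.0686,-0.4979,1.1410
15,-0.2763,-0.0347,0.9278,3.0253,0.3990,2.1046,0.0022,-0.1309,0.5789,-0.0696,-0.5813,-1.7869
16,-0.2487,-0.0284,0.9258,2.5241,0.8305,-2.2611,0.0005,-0.1248,0.5804,-0.1798,-0.6633,1.4662
17,-0.2201,-0.0230,0.9286,3.1583,0.2835,2.5440,-0.0015,-0.1189,0.5815,-0.3034,-0.7269,-2.1252
18,-0.1920,-0.0173,0.9257,2.5119,0.8139,-2.8080,-0.0034,-0.1128,0.5828,-0.3847,-0.7979,1.8647
19,-0.1628,-0.0127,0.9289,3.2778,0.1472,3.0994,-0.0054,-0.1070,0.5837,-0.5018,-0.8435,-2.5487
20,-0.1344,-0.0077,0.9251,2.4555,0.8034,-3.4825,-0.0074,-0.1010,0.5849,-0.5564,-0.9075,2.3599
21,-0.1049,-0.0040,0.9288,3.3921,-0.0098,3.8021,-0.0095,-0.0953,0.5856,-0.6734,-0.9372,-3.0807
22,-0.0765,0.0002,0.9239,2.3542,0.8057,-4.3170,-0.0116,-0.0894,0.5867,-0.7017,-0.9985,2.9762
23,-0.0468,0.0030,0.9284,3.5106,-0.1905,4.6949,-0.0138,-0.0838,0.5873,-0.8248,-1.0094,-3.3661
24,-0.0180,0.0060,0.9271,2.3272,0.7301,-4.4240,-0.0159,-0.0781,0.5880,-0.8262,-1.0693,3.0514
25,0.0116,0.0079,0.9315,3.5048,-0.2882,4.7794,-0.0182,-0.0727,0.5885,-0.9529,-1.0694,-3.3661
26,0.0402,0.0100,0.9308,2.3063,0.6357,-4.3785,-0.0204,-0.0673,0.5891,-0.9384,-1.1190,3.0150
27,0.0695,0.0110,0.9351,3.4626,-0.3708,4.6982,-0.0226,-0.0620,0.5894,-1.0664,-1.1114,-3.3661
28,0.0977,0.0122,0.9336,2.2587,0.5519,-4.4519,-0.0248,-0.0567,0.5899,-1.0408,-1.1495,3.0698
29,0.1265,0.0123,0.9378,3.4250,-0.4672,4.7502,-0.0271,-0.0516,0.5901,-1.1694,-1.1380,-3.3661
30,0.1543,0.0126,0.9367,2.2123,0.4612,-4.4349,-0.0292,-0.0464,0.5904,-1.1347,-1.1683,3.0588
31,0.1825,0.0119,0.9407,3.3638,-0.5514,4.7070,-0.0314,-0.0414,0.5905,-1.2621,-1.1541,-3.3661
32,0.2097,0.0113,0.9391,2.1501,0.3791,-4.4836,-0.0335,-0.0363,0.5908,-1.2227,-1.1739,3.0987
33,0.2374,0.0097,0.9431,3.3057,-0.6443,4.7465,-0.0357,-0.0315,0.5908,-1.3486,-1.1540,-3.3661
34,0.2640,0.0082,0.9417,2.0899,0.2924,-4.4755,-0.0378,-0.0265,0.5910,-1.3062,-1.1647,3.0981
35,0.2910,0.0057,0.9456,3.2331,-0.7296,4.7265,-0.0399,-0.0218,0.5909,-1.4285,-1.1409,-3.3661
36,0.3168,0.0035,0.9440,2.0214,0.2105,-4.5071,-0.0419,-0.0169,0.5910,-1.3865,-1.1395,3.1290
37,0.3431,0.0001,0.9479,3.1618,-0.8189,4.7532,-0.0440,-0.0123,0.5908,-1.5040,-1.1135,-3.3661
38,0.3683,-0.0030,0.9465,1.9545,0.1271,-4.5068,-0.0460,-0.0075,0.5908,-1.4641,-1.1007,3.1377
39,0.3939,-0.0072,0.9503,3.0824,-0.9028,4.7465,-0.0479,-0.0030,0.5906,-1.5753,-1.0744,-3.3661
40,0.4183,-0.0112,0.9487,1.8833,0.0489,-4.5314,-0.0498,0.0018,0.5905,-1.5399,-1.0503,3.1662
41,0.4432,-0.0162,0.9526,3.0042,-0.9872,4.7689,-0.0517,0.0063,0.5901,-1.6438,-1.0253,-3.3661
42,0.4669,-0.0209,0.9510,1.8137,-0.0273,-4.5382,-0.0536,0.0110,0.5900,-1.6144,-0.9914,3.1825
43,0.4909,-0.0267,0.9548,2.9213,-1.0649,4.7702,-0.0554,0.0154,0.5896,-1.7099,-0.9706,-3.3661
44,0.5138,-0.0322,0.9532,1.7427,-0.0976,-4.5589,-0.0572,0.0201,0.5894,-1.6884,-0.9262,3.2100
45,0.5371,-0.0387,0.9570,2.8403,-1.1412,4.7902,-0.0590,0.0245,0.5889,-1.7748,-0.9090,-3.3661
46,0.5593,-0.0449,0.9554,1.6746,-0.1658,-4.5654,-0.0607,0.0291,0.5886,-1.7623,-0.8538,3.2276
47,0.5818,-0.0521,0.9592,2.7576,-1.2124,4.7949,-0.0625,0.0334,0.5880,-1.8389,-0.8414,-3.3661
48,0.6033,-0.0590,0.9576,1.6067,-0.2287,-4.5834,-0.0641,0.0380,0.5876,-1.8362,-0.7756,3.2544
49,0.6251,-0.0669,0.9614,2.6772,-1.2810,4.8122,-0.0658,0.0424,0.5870,-1.9026,-0.7691,-3.3661
50,0.6458,-0.0744,0.9598,1.5418,-0.2882,-4.5925,-0.0674,0.0469,0.5865,-1.9102,-0.6933,3.2750
51,0.6668,-0.0829,0.9636,2.5967,-1.3446,4.8194,-0.0690,0.0513,0.5858,-1.9662,-0.6936,-3.3661
52,0.6869,-0.0910,0.9620,1.4779,-0.3425,-4.6087,-0.0706,0.0558,0.5853,-1.9842,-0.6081,3.3011
53,0.7072,-0.1000,0.9658,2.5185,-1.4047,4.8341,-0.0721,0.0601,0.5845,-2.0298,-0.6160,-3.3661
54,0.7265,-0.1087,0.9641,1.4169,-0.3928,-4.6193,-0.0737,0.0646,0.5839,-2.0583,-0.5213,3.3231
55,0.7461,-0.1183,0.9679,2.4414,-1.4597,4.8420,-0.0752,0.0689,0.5830,-2.0935,-0.5371,-3.3661
56,0.7648,-0.1274,0.9662,1.3575,-0.4381,-4.6342,-0.0767,0.0734,0.5823,,,


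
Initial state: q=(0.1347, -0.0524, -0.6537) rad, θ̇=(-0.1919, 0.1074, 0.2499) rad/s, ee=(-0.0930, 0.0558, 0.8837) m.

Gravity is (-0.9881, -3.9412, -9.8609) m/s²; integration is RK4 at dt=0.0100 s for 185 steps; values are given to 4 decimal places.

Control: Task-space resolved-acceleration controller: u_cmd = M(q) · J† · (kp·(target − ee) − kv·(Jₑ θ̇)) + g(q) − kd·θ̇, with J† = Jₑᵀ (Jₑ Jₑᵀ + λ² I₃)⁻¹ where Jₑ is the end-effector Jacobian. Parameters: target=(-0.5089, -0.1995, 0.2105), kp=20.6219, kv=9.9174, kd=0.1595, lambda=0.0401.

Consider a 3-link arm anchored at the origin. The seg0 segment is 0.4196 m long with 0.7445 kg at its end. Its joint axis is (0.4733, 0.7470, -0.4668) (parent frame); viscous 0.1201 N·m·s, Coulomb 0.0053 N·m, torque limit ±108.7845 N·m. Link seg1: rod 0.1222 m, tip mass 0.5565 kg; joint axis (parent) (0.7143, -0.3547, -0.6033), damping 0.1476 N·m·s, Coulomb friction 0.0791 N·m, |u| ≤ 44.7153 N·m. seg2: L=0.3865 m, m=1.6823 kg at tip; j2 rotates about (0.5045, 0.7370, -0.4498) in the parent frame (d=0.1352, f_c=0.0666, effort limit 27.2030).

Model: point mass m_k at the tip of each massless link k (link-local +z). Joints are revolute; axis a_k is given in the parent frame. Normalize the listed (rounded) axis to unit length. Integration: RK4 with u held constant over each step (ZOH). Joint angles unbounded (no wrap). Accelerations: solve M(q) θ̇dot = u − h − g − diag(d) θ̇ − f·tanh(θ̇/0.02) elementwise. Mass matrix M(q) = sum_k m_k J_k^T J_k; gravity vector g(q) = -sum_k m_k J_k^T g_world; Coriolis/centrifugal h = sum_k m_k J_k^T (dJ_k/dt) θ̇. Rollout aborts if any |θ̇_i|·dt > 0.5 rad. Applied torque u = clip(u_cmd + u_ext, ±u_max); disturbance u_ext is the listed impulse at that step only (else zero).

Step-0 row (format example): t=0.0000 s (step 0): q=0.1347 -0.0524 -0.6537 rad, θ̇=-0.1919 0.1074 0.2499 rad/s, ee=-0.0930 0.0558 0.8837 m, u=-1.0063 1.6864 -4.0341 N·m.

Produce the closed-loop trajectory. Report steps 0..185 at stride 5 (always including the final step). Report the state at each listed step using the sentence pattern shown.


t=0.0500 s (step 5): q=0.1605 -0.0368 -0.7480 rad, θ̇=1.0104 0.5540 -3.4021 rad/s, ee=-0.1048 0.0514 0.8712 m, u=-1.8247 0.2387 -0.9553 N·m.
t=0.1000 s (step 10): q=0.2190 0.0102 -0.9461 rad, θ̇=1.2313 1.4589 -4.2321 rad/s, ee=-0.1262 0.0388 0.8399 m, u=-2.8457 -0.5555 1.0654 N·m.
t=0.1500 s (step 15): q=0.2791 0.1240 -1.1535 rad, θ̇=1.1723 3.0478 -4.0242 rad/s, ee=-0.1500 0.0257 0.7973 m, u=-2.5413 -0.8467 2.6551 N·m.
t=0.2000 s (step 20): q=0.3325 0.2289 -1.3567 rad, θ̇=0.8649 0.3102 -4.1061 rad/s, ee=-0.1684 0.0242 0.7473 m, u=-3.4151 -1.0227 4.0419 N·m.
t=0.2500 s (step 25): q=0.3630 0.2160 -1.5487 rad, θ̇=0.3771 -0.4715 -3.5548 rad/s, ee=-0.1869 0.0223 0.6970 m, u=-2.6142 -0.9859 4.9176 N·m.
t=0.3000 s (step 30): q=0.3716 0.1898 -1.7137 rad, θ̇=-0.0229 -0.5536 -3.0616 rad/s, ee=-0.2083 0.0153 0.6492 m, u=-1.7128 -0.8944 5.6500 N·m.
t=0.3500 s (step 35): q=0.3616 0.1622 -1.8560 rad, θ̇=-0.3719 -0.5447 -2.6410 rad/s, ee=-0.2308 0.0047 0.6043 m, u=-0.9499 -0.8083 6.1941 N·m.
t=0.4000 s (step 40): q=0.3351 0.1358 -1.9784 rad, θ̇=-0.6815 -0.5094 -2.2626 rad/s, ee=-0.2532 -0.0081 0.5625 m, u=-0.2593 -0.7903 6.5162 N·m.
t=0.4500 s (step 45): q=0.2941 0.1114 -2.0828 rad, θ̇=-0.9510 -0.4687 -1.9146 rad/s, ee=-0.2746 -0.0218 0.5243 m, u=0.4042 -0.8670 6.6156 N·m.
t=0.5000 s (step 50): q=0.2407 0.0889 -2.1704 rad, θ̇=-1.1771 -0.4313 -1.5935 rad/s, ee=-0.2945 -0.0356 0.4896 m, u=1.0729 -1.0378 6.5132 N·m.
t=0.5500 s (step 55): q=0.1772 0.0681 -2.2426 rad, θ̇=-1.3564 -0.4013 -1.2989 rad/s, ee=-0.3129 -0.0489 0.4583 m, u=1.7675 -1.2872 6.2416 N·m.
t=0.6000 s (step 60): q=0.1059 0.0486 -2.3008 rad, θ̇=-1.4871 -0.3800 -1.0325 rad/s, ee=-0.3300 -0.0613 0.4304 m, u=2.4959 -1.5924 5.8392 N·m.
t=0.6500 s (step 65): q=0.0293 0.0299 -2.3464 rad, θ̇=-1.5695 -0.3669 -0.7961 rad/s, ee=-0.3459 -0.0726 0.4054 m, u=3.2536 -1.9296 5.3451 N·m.
t=0.7000 s (step 70): q=-0.0503 0.0118 -2.3809 rad, θ̇=-1.6060 -0.3599 -0.5913 rad/s, ee=-0.3608 -0.0829 0.3832 m, u=4.0257 -2.2767 4.7961 N·m.
t=0.7500 s (step 75): q=-0.1306 -0.0061 -2.4061 rad, θ̇=-1.6013 -0.3567 -0.4186 rad/s, ee=-0.3748 -0.0922 0.3632 m, u=4.7904 -2.6154 4.2245 N·m.
t=0.8000 s (step 80): q=-0.2098 -0.0239 -2.4234 rad, θ̇=-1.5616 -0.3546 -0.2775 rad/s, ee=-0.3881 -0.1007 0.3453 m, u=5.5247 -2.9321 3.6562 N·m.
t=0.8500 s (step 85): q=-0.2863 -0.0416 -2.4344 rad, θ̇=-1.4943 -0.3516 -0.1658 rad/s, ee=-0.4005 -0.1085 0.3291 m, u=6.2081 -3.2177 3.1105 N·m.
t=0.9000 s (step 90): q=-0.3588 -0.0590 -2.4404 rad, θ̇=-1.4069 -0.3463 -0.0807 rad/s, ee=-0.4121 -0.1158 0.3144 m, u=6.8265 -3.4675 2.6001 N·m.
t=0.9500 s (step 95): q=-0.4267 -0.0762 -2.4429 rad, θ̇=-1.3068 -0.3379 -0.0192 rad/s, ee=-0.4228 -0.1225 0.3011 m, u=7.3722 -3.6803 2.1340 N·m.
t=1.0000 s (step 100): q=-0.4894 -0.0927 -2.4429 rad, θ̇=-1.2004 -0.3234 0.0111 rad/s, ee=-0.4325 -0.1288 0.2891 m, u=7.8424 -3.8588 1.7381 N·m.
t=1.0500 s (step 105): q=-0.5467 -0.1084 -2.4421 rad, θ̇=-1.0934 -0.3054 0.0233 rad/s, ee=-0.4411 -0.1349 0.2782 m, u=8.2374 -4.0068 1.3917 N·m.
t=1.1000 s (step 110): q=-0.5988 -0.1233 -2.4407 rad, θ̇=-0.9895 -0.2873 0.0307 rad/s, ee=-0.4486 -0.1406 0.2684 m, u=8.5653 -4.1275 1.0733 N·m.
t=1.1500 s (step 115): q=-0.6458 -0.1372 -2.4391 rad, θ̇=-0.8908 -0.2698 0.0351 rad/s, ee=-0.4551 -0.1460 0.2596 m, u=8.8361 -4.2244 0.7816 N·m.
t=1.2000 s (step 120): q=-0.6880 -0.1502 -2.4373 rad, θ̇=-0.7988 -0.2530 0.0372 rad/s, ee=-0.4607 -0.1510 0.2518 m, u=9.0593 -4.3013 0.5170 N·m.
t=1.2500 s (step 125): q=-0.7257 -0.1625 -2.4354 rad, θ̇=-0.7140 -0.2371 0.0373 rad/s, ee=-0.4657 -0.1556 0.2450 m, u=9.2431 -4.3618 0.2786 N·m.
t=1.3000 s (step 130): q=-0.7595 -0.1740 -2.4336 rad, θ̇=-0.6368 -0.2219 0.0360 rad/s, ee=-0.4699 -0.1598 0.2389 m, u=9.3948 -4.4093 0.0649 N·m.
t=1.3500 s (step 135): q=-0.7895 -0.1847 -2.4318 rad, θ̇=-0.5671 -0.2074 0.0337 rad/s, ee=-0.4737 -0.1637 0.2337 m, u=9.5204 -4.4464 -0.1263 N·m.
t=1.4000 s (step 140): q=-0.8163 -0.1947 -2.4302 rad, θ̇=-0.5045 -0.1938 0.0309 rad/s, ee=-0.4769 -0.1672 0.2291 m, u=9.6248 -4.4754 -0.2973 N·m.
t=1.4500 s (step 145): q=-0.8401 -0.2041 -2.4288 rad, θ̇=-0.4485 -0.1809 0.0280 rad/s, ee=-0.4797 -0.1704 0.2251 m, u=9.7121 -4.4981 -0.4503 N·m.
t=1.5000 s (step 150): q=-0.8613 -0.2128 -2.4274 rad, θ̇=-0.3986 -0.1689 0.0251 rad/s, ee=-0.4822 -0.1733 0.2217 m, u=9.7856 -4.5160 -0.5873 N·m.
t=1.5500 s (step 155): q=-0.8801 -0.2210 -2.4263 rad, θ̇=-0.3543 -0.1575 0.0224 rad/s, ee=-0.4844 -0.1759 0.2188 m, u=9.8480 -4.5302 -0.7103 N·m.
t=1.6000 s (step 160): q=-0.8968 -0.2286 -2.4252 rad, θ̇=-0.3150 -0.1469 0.0201 rad/s, ee=-0.4863 -0.1783 0.2163 m, u=9.9014 -4.5415 -0.8208 N·m.
t=1.6500 s (step 165): q=-0.9116 -0.2357 -2.4243 rad, θ̇=-0.2801 -0.1369 0.0181 rad/s, ee=-0.4880 -0.1804 0.2141 m, u=9.9475 -4.5505 -0.9200 N·m.
t=1.7000 s (step 170): q=-0.9248 -0.2423 -2.4234 rad, θ̇=-0.2492 -0.1275 0.0163 rad/s, ee=-0.4895 -0.1823 0.2123 m, u=9.9875 -4.5579 -1.0091 N·m.
t=1.7500 s (step 175): q=-0.9366 -0.2484 -2.4226 rad, θ̇=-0.2218 -0.1187 0.0148 rad/s, ee=-0.4909 -0.1840 0.2107 m, u=10.0225 -4.5640 -1.0893 N·m.
t=1.8000 s (step 180): q=-0.9471 -0.2542 -2.4219 rad, θ̇=-0.1975 -0.1105 0.0135 rad/s, ee=-0.4921 -0.1855 0.2094 m, u=10.0533 -4.5691 -1.1612 N·m.
t=1.8500 s (step 185): q=-0.9564 -0.2595 -2.4213 rad, θ̇=-0.1759 -0.1027 0.0124 rad/s, ee=-0.4932 -0.1868 0.2083 m.
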